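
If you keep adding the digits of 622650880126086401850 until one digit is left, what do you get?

6+2+2+6+5+0+8+8+0+1+2+6+0+8+6+4+0+1+8+5+0 = 78
7+8 = 15
1+5 = 6

6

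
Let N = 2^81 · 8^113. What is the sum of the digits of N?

2^81 · 8^113 = 2707685248164858261307045101702230179137145581421695874189921465443966120903931272499975005961073806735733604454495675614232576
Sum of its 127 digits: 550.

550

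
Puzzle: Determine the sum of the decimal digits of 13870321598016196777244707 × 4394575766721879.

171

13870321598016196777244707 × 4394575766721879 = 60954179171281065917621223747331193844453
Sum of its 41 digits: 171.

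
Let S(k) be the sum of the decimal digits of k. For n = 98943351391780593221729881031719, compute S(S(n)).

First digit sum: 148.
1+4+8 = 13.

13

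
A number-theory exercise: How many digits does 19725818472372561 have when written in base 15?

14

19725818472372561 in base 15 is A2078C17AA20C6, which has 14 digits.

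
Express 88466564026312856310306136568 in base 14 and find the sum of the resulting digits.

188

88466564026312856310306136568 in base 14 is 1D748D2DA64089D5D291DBD640.
Digit sum: 1+13+7+4+8+13+2+13+10+6+4+0+8+9+13+5+13+2+9+1+13+11+13+6+4+0 = 188.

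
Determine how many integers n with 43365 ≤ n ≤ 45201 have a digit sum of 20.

138

The integers in [43365, 45201] that have a digit sum of 20: 43373, 43382, 43391, 43409, 43418, 43427, …, 45182, 45191.
138 qualify.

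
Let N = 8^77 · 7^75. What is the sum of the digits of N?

8^77 · 7^75 = 8323040337666030344004622992038017085289895351494828484320731740647818862199341070280317301952914330135485118229521312077583759704064
Sum of its 133 digits: 539.

539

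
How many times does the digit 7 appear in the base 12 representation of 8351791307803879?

8351791307803879 in base 12 is 660861136782607.
The digit 7 appears 2 times.

2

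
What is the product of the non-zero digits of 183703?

504

1×8×3×7×3 = 504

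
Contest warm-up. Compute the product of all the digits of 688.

384

6×8×8 = 384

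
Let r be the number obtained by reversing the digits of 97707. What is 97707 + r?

168486

Reverse of 97707 is 70779.
97707 + 70779 = 168486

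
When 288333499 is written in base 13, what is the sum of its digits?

55

288333499 in base 13 is 4797484C.
Digit sum: 4+7+9+7+4+8+4+12 = 55.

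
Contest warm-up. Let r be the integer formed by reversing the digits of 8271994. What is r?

Reversing 8271994 gives 4991728.

4991728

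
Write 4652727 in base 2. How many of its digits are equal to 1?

16

4652727 in base 2 is 10001101111111010110111.
The digit 1 appears 16 times.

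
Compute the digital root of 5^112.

The digital root of n equals n mod 9 (or 9 when 9 | n), so we need 5^112 mod 9.
5^112 ≡ 4 (mod 9), so the digital root is 4.

4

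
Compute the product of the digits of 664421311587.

967680

6×6×4×4×2×1×3×1×1×5×8×7 = 967680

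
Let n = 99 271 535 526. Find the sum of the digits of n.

9+9+2+7+1+5+3+5+5+2+6 = 54

54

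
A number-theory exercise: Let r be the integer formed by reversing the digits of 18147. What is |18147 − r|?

56034

Reverse of 18147 is 74181.
|18147 − 74181| = 56034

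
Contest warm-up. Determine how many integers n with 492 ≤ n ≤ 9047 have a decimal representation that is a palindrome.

The integers in [492, 9047] that have a decimal representation that is a palindrome: 494, 505, 515, 525, 535, 545, …, 8998, 9009.
132 qualify.

132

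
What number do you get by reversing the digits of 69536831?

13863596

Reversing 69536831 gives 13863596.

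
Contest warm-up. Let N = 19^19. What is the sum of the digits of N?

127

19^19 = 1978419655660313589123979
Sum of its 25 digits: 127.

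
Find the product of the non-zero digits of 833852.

5760

8×3×3×8×5×2 = 5760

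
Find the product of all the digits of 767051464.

7×6×7×0×5×1×4×6×4 = 0

0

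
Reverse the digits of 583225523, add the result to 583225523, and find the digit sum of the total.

52

Reversal of 583225523 is 325522385; 583225523 + 325522385 = 908747908.
Digit sum of 908747908: 9+0+8+7+4+7+9+0+8 = 52.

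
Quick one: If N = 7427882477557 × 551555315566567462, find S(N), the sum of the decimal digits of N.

7427882477557 × 551555315566567462 = 4096888063900328088798741450334
Sum of its 31 digits: 145.

145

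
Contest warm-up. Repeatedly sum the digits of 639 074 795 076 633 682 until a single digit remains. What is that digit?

1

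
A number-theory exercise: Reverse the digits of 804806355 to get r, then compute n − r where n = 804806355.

251197947

Reverse of 804806355 is 553608408.
804806355 − 553608408 = 251197947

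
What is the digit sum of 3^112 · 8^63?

477

3^112 · 8^63 = 214906578115009446308002104707724546852630040651584722987075636162547801554550269966999842346467540371234619392
Sum of its 111 digits: 477.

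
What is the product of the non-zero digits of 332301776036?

3×3×2×3×1×7×7×6×3×6 = 285768

285768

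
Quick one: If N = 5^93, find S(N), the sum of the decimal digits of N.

5^93 = 100974195868289511092701256356196637398170423693954944610595703125
Sum of its 66 digits: 296.

296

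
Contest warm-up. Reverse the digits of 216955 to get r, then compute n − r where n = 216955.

-342657

Reverse of 216955 is 559612.
216955 − 559612 = -342657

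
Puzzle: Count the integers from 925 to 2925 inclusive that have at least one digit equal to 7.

542

The integers in [925, 2925] that have at least one digit equal to 7: 927, 937, 947, 957, 967, 970, …, 2907, 2917.
542 qualify.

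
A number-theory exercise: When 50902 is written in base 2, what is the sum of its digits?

9

50902 in base 2 is 1100011011010110.
Digit sum: 1+1+0+0+0+1+1+0+1+1+0+1+0+1+1+0 = 9.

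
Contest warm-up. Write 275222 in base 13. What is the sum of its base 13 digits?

275222 in base 13 is 9836C.
Digit sum: 9+8+3+6+12 = 38.

38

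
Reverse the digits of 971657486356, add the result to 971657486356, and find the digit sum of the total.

44

Reversal of 971657486356 is 653684756179; 971657486356 + 653684756179 = 1625342242535.
Digit sum of 1625342242535: 1+6+2+5+3+4+2+2+4+2+5+3+5 = 44.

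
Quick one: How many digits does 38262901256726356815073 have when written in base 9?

24

38262901256726356815073 in base 9 is 427620151887437250520387, which has 24 digits.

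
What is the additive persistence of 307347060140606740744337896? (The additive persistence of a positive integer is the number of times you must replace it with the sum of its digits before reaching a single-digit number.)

3

307347060140606740744337896 → 109 → 10 → 1 (3 steps)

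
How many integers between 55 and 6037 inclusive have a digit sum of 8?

152

The integers in [55, 6037] that have a digit sum of 8: 62, 71, 80, 107, 116, 125, …, 6011, 6020.
152 qualify.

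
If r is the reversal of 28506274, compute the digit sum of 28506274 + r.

Reversal of 28506274 is 47260582; 28506274 + 47260582 = 75766856.
Digit sum of 75766856: 7+5+7+6+6+8+5+6 = 50.

50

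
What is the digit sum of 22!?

72

22! = 1124000727777607680000
Sum of its 22 digits: 72.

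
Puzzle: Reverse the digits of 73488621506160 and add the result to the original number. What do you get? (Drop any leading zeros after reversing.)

79649134194597

Reverse of 73488621506160 is 6160512688437.
73488621506160 + 6160512688437 = 79649134194597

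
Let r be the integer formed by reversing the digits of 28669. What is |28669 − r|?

68013

Reverse of 28669 is 96682.
|28669 − 96682| = 68013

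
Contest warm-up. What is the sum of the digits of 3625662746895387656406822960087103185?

174

3+6+2+5+6+6+2+7+4+6+8+9+5+3+8+7+6+5+6+4+0+6+8+2+2+9+6+0+0+8+7+1+0+3+1+8+5 = 174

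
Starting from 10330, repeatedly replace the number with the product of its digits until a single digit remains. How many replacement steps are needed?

10330 → 0 (1 step)

1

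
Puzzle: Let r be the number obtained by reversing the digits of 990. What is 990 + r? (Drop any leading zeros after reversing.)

Reverse of 990 is 99.
990 + 99 = 1089

1089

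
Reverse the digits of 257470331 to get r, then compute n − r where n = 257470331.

124395579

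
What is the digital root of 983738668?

9+8+3+7+3+8+6+6+8 = 58
5+8 = 13
1+3 = 4

4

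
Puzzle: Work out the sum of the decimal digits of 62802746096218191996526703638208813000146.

169

6+2+8+0+2+7+4+6+0+9+6+2+1+8+1+9+1+9+9+6+5+2+6+7+0+3+6+3+8+2+0+8+8+1+3+0+0+0+1+4+6 = 169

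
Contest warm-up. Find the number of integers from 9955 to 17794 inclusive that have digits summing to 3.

The integers in [9955, 17794] that have digits summing to 3: 10002, 10011, 10020, 10101, 10110, 10200, 11001, 11010, 11100, 12000.
10 qualify.

10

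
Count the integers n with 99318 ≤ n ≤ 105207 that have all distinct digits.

630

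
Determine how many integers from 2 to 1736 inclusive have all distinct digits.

1092

The integers in [2, 1736] that have all distinct digits: 2, 3, 4, 5, 6, 7, …, 1735, 1736.
1092 qualify.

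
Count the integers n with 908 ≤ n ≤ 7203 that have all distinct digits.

3203

The integers in [908, 7203] that have all distinct digits: 908, 910, 912, 913, 914, 915, …, 7201, 7203.
3203 qualify.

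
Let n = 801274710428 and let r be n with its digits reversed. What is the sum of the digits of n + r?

52

Reversal of 801274710428 is 824017472108; 801274710428 + 824017472108 = 1625292182536.
Digit sum of 1625292182536: 1+6+2+5+2+9+2+1+8+2+5+3+6 = 52.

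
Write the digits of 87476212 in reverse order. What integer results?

Reversing 87476212 gives 21267478.

21267478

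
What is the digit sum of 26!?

81

26! = 403291461126605635584000000
Sum of its 27 digits: 81.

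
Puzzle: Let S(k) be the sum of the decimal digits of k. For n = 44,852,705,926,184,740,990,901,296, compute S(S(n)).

First digit sum: 121.
1+2+1 = 4.

4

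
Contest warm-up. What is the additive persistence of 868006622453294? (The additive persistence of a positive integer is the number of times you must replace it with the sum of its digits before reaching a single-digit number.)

3

868006622453294 → 65 → 11 → 2 (3 steps)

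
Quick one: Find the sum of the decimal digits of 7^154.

7^154 = 13966840134112247940203490132143450486972583018976136618838788865465984118541491146355381888654000029638253100305752427118355188849
Sum of its 131 digits: 565.

565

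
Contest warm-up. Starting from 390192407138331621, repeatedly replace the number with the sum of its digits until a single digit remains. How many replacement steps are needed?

2

390192407138331621 → 63 → 9 (2 steps)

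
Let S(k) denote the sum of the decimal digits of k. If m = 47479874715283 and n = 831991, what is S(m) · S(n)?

2356

S(47479874715283) = 4+7+4+7+9+8+7+4+7+1+5+2+8+3 = 76.
S(831991) = 8+3+1+9+9+1 = 31.
76 · 31 = 2356.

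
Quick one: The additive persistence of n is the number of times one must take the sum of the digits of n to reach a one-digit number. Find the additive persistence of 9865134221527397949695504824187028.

9865134221527397949695504824187028 → 165 → 12 → 3 (3 steps)

3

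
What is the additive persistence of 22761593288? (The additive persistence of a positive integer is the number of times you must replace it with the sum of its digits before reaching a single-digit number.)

2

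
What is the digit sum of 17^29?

17^29 = 481968572106750915091411825223071697
Sum of its 36 digits: 152.

152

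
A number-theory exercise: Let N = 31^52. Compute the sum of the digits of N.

346

31^52 = 355474194989290415985029973003960310543947190232327861184450343437277893144961
Sum of its 78 digits: 346.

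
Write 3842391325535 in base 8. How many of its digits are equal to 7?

3842391325535 in base 8 is 67724027535537.
The digit 7 appears 4 times.

4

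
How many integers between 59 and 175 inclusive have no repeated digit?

90

The integers in [59, 175] that have no repeated digit: 59, 60, 61, 62, 63, 64, …, 174, 175.
90 qualify.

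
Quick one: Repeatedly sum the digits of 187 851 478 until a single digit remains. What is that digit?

4

1+8+7+8+5+1+4+7+8 = 49
4+9 = 13
1+3 = 4
(Equivalently, 187 851 478 mod 9 = 4.)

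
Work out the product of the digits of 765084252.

7×6×5×0×8×4×2×5×2 = 0

0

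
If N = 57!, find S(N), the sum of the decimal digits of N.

270

57! = 40526919504877216755680601905432322134980384796226602145184481280000000000000
Sum of its 77 digits: 270.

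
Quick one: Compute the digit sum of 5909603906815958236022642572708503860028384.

5+9+0+9+6+0+3+9+0+6+8+1+5+9+5+8+2+3+6+0+2+2+6+4+2+5+7+2+7+0+8+5+0+3+8+6+0+0+2+8+3+8+4 = 186

186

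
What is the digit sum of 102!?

630

102! = 961446671503512660926865558697259548455355905059659464369444714048531715130254590603314961882364451384985595980362059157503710042865532928000000000000000000000000
Sum of its 162 digits: 630.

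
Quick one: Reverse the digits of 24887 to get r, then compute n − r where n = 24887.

-53955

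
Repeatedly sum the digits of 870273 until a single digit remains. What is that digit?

8+7+0+2+7+3 = 27
2+7 = 9

9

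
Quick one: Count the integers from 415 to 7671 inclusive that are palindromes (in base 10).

125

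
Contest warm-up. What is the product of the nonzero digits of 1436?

72

1×4×3×6 = 72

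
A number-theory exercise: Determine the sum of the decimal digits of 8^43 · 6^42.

8^43 · 6^42 = 327508033066593452196250089565305152709075260147571055500764245741535232
Sum of its 72 digits: 279.

279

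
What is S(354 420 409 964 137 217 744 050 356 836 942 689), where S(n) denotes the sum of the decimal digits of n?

3+5+4+4+2+0+4+0+9+9+6+4+1+3+7+2+1+7+7+4+4+0+5+0+3+5+6+8+3+6+9+4+2+6+8+9 = 160

160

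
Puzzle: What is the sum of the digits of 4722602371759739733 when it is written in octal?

56

4722602371759739733 in base 8 is 406120335276012011525.
Digit sum: 4+0+6+1+2+0+3+3+5+2+7+6+0+1+2+0+1+1+5+2+5 = 56.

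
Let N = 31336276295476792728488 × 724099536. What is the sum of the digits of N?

135

31336276295476792728488 × 724099536 = 22690583125522544513466334781568
Sum of its 32 digits: 135.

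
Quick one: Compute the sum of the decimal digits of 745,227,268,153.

52

7+4+5+2+2+7+2+6+8+1+5+3 = 52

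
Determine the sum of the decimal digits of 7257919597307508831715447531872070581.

171

7+2+5+7+9+1+9+5+9+7+3+0+7+5+0+8+8+3+1+7+1+5+4+4+7+5+3+1+8+7+2+0+7+0+5+8+1 = 171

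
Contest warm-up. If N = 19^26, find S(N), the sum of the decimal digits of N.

163

19^26 = 1768453418076865701195582595329481
Sum of its 34 digits: 163.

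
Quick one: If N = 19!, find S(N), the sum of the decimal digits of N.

19! = 121645100408832000
Sum of its 18 digits: 45.

45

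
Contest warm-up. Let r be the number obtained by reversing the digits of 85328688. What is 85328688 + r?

Reverse of 85328688 is 88682358.
85328688 + 88682358 = 174011046

174011046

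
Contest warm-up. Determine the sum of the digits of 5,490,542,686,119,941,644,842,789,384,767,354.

173

5+4+9+0+5+4+2+6+8+6+1+1+9+9+4+1+6+4+4+8+4+2+7+8+9+3+8+4+7+6+7+3+5+4 = 173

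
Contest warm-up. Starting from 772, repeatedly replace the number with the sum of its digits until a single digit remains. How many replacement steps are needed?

2

772 → 16 → 7 (2 steps)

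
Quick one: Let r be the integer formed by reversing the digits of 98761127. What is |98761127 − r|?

26644338

Reverse of 98761127 is 72116789.
|98761127 − 72116789| = 26644338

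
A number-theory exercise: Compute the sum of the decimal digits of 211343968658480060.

2+1+1+3+4+3+9+6+8+6+5+8+4+8+0+0+6+0 = 74

74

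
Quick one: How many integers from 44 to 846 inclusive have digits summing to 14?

The integers in [44, 846] that have digits summing to 14: 59, 68, 77, 86, 95, 149, …, 833, 842.
67 qualify.

67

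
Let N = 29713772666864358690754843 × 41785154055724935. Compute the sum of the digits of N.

29713772666864358690754843 × 41785154055724935 = 1241594568461715975470222532859820727110205
Sum of its 43 digits: 174.

174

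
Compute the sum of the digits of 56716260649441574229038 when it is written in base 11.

98

56716260649441574229038 in base 11 is 7733A10962229290581921.
Digit sum: 7+7+3+3+10+1+0+9+6+2+2+2+9+2+9+0+5+8+1+9+2+1 = 98.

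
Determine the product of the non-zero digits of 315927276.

158760

3×1×5×9×2×7×2×7×6 = 158760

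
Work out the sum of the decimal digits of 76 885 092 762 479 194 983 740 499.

7+6+8+8+5+0+9+2+7+6+2+4+7+9+1+9+4+9+8+3+7+4+0+4+9+9 = 147

147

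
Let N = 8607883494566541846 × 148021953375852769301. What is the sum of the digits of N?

177

8607883494566541846 × 148021953375852769301 = 1274155729297501261754349377438000669646
Sum of its 40 digits: 177.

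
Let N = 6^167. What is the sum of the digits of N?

630

6^167 = 8938380001266777906884958508420497831014352408807896669415371777961485697689510482513941933974205155511460896352112388399993716736
Sum of its 130 digits: 630.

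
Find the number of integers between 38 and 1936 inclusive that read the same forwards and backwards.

105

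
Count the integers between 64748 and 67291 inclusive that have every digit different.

560

The integers in [64748, 67291] that have every digit different: 64750, 64751, 64752, 64753, 64758, 64759, …, 67290, 67291.
560 qualify.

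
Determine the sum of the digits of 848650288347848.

8+4+8+6+5+0+2+8+8+3+4+7+8+4+8 = 83

83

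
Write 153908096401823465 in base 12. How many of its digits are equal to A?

153908096401823465 in base 12 is 9BA5998227849AB5.
The digit A appears 2 times.

2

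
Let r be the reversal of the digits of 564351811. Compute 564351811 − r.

Reverse of 564351811 is 118153465.
564351811 − 118153465 = 446198346

446198346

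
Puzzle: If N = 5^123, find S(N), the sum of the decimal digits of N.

377

5^123 = 94039548065783000637498922977779654225493244541767001720700136502273380756378173828125
Sum of its 86 digits: 377.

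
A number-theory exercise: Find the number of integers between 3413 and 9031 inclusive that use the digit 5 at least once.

2281

The integers in [3413, 9031] that use the digit 5 at least once: 3415, 3425, 3435, 3445, 3450, 3451, …, 9015, 9025.
2281 qualify.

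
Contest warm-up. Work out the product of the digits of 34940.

3×4×9×4×0 = 0

0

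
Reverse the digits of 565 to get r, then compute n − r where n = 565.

0

Reverse of 565 is 565.
565 − 565 = 0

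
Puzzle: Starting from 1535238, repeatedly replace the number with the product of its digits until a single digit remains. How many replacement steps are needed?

1535238 → 3600 → 0 (2 steps)

2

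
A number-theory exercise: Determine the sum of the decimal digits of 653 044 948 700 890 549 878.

108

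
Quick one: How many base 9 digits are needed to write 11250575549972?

11250575549972 in base 9 is 43745627674508, which has 14 digits.

14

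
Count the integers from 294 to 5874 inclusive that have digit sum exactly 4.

23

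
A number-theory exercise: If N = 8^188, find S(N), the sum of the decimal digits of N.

757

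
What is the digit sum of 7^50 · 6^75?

441

7^50 · 6^75 = 41328132336839674727668226363048618035369839291420002674673972067185713278140699270576003700567834624
Sum of its 101 digits: 441.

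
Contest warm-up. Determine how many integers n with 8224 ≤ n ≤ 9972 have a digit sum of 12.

13

The integers in [8224, 9972] that have a digit sum of 12: 8301, 8310, 8400, 9003, 9012, 9021, …, 9210, 9300.
13 qualify.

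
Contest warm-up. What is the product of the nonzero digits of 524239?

5×2×4×2×3×9 = 2160

2160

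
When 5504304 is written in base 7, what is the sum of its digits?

5504304 in base 7 is 64533351.
Digit sum: 6+4+5+3+3+3+5+1 = 30.

30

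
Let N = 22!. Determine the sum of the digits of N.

72

22! = 1124000727777607680000
Sum of its 22 digits: 72.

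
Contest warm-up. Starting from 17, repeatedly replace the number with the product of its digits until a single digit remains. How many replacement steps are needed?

1

17 → 7 (1 step)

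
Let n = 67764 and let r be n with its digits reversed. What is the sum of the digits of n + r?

15

Reversal of 67764 is 46776; 67764 + 46776 = 114540.
Digit sum of 114540: 1+1+4+5+4+0 = 15.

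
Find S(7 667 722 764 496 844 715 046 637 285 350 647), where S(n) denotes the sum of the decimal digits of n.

7+6+6+7+7+2+2+7+6+4+4+9+6+8+4+4+7+1+5+0+4+6+6+3+7+2+8+5+3+5+0+6+4+7 = 168

168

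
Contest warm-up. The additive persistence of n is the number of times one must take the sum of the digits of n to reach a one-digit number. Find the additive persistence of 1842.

1842 → 15 → 6 (2 steps)

2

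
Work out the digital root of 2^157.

The digital root of n equals n mod 9 (or 9 when 9 | n), so we need 2^157 mod 9.
2^157 ≡ 2 (mod 9), so the digital root is 2.

2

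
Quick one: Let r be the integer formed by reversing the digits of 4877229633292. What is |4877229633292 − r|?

1953860405508

Reverse of 4877229633292 is 2923369227784.
|4877229633292 − 2923369227784| = 1953860405508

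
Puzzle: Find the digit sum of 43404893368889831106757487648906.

167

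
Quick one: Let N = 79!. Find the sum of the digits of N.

441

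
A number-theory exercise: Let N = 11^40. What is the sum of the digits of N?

11^40 = 452592555681759518058893560348969204658401
Sum of its 42 digits: 205.

205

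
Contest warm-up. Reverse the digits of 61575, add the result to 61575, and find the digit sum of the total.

Reversal of 61575 is 57516; 61575 + 57516 = 119091.
Digit sum of 119091: 1+1+9+0+9+1 = 21.

21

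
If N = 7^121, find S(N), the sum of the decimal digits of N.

7^121 = 1806603476925444932335424721892206685421837981932696835378964188981494974061222060845344519871619704007
Sum of its 103 digits: 475.

475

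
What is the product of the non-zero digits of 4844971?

4×8×4×4×9×7×1 = 32256

32256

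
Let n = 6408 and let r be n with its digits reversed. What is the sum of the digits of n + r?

Reversal of 6408 is 8046; 6408 + 8046 = 14454.
Digit sum of 14454: 1+4+4+5+4 = 18.

18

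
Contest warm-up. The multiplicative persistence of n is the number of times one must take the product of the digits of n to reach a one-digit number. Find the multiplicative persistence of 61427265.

61427265 → 20160 → 0 (2 steps)

2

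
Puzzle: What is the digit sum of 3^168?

3^168 = 143341119796678074027577337316118932770382415738332565090012937927177499182473761
Sum of its 81 digits: 360.

360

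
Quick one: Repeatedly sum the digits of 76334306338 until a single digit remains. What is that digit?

7+6+3+3+4+3+0+6+3+3+8 = 46
4+6 = 10
1+0 = 1

1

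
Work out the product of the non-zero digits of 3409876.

36288

3×4×9×8×7×6 = 36288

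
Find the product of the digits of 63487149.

145152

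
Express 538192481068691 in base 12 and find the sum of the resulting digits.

75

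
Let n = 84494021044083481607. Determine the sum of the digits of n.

8+4+4+9+4+0+2+1+0+4+4+0+8+3+4+8+1+6+0+7 = 77

77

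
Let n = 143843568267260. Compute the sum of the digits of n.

1+4+3+8+4+3+5+6+8+2+6+7+2+6+0 = 65

65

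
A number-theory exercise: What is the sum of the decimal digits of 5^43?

149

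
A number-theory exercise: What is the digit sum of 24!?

81

24! = 620448401733239439360000
Sum of its 24 digits: 81.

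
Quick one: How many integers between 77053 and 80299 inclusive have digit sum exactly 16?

31

The integers in [77053, 80299] that have digit sum exactly 16: 77101, 77110, 77200, 78001, 78010, 78100, …, 80251, 80260.
31 qualify.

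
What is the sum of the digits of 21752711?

26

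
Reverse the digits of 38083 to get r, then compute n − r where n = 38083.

0

Reverse of 38083 is 38083.
38083 − 38083 = 0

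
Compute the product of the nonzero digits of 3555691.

20250

3×5×5×5×6×9×1 = 20250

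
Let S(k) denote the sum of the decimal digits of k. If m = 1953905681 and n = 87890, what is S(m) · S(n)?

S(1953905681) = 1+9+5+3+9+0+5+6+8+1 = 47.
S(87890) = 8+7+8+9+0 = 32.
47 · 32 = 1504.

1504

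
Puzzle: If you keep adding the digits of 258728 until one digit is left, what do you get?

5

2+5+8+7+2+8 = 32
3+2 = 5
(Equivalently, 258728 mod 9 = 5.)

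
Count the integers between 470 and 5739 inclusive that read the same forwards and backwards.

100

The integers in [470, 5739] that read the same forwards and backwards: 474, 484, 494, 505, 515, 525, …, 5555, 5665.
100 qualify.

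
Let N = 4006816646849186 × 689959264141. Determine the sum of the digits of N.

131

4006816646849186 × 689959264141 = 2764540265207973438764839226
Sum of its 28 digits: 131.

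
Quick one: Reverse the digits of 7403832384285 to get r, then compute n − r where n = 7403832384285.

1579000001238

Reverse of 7403832384285 is 5824832383047.
7403832384285 − 5824832383047 = 1579000001238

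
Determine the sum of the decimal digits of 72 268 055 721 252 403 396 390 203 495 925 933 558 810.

172

7+2+2+6+8+0+5+5+7+2+1+2+5+2+4+0+3+3+9+6+3+9+0+2+0+3+4+9+5+9+2+5+9+3+3+5+5+8+8+1+0 = 172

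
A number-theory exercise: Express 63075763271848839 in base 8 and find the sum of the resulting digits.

63075763271848839 in base 8 is 3400561121760251607.
Digit sum: 3+4+0+0+5+6+1+1+2+1+7+6+0+2+5+1+6+0+7 = 57.

57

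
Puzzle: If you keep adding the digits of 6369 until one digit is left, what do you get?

6

6+3+6+9 = 24
2+4 = 6
(Equivalently, 6369 mod 9 = 6.)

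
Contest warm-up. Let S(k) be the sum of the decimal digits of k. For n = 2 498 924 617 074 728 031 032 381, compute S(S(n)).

First digit sum: 101.
1+0+1 = 2.

2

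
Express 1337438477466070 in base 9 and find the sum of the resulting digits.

54

1337438477466070 in base 9 is 6441425431423137.
Digit sum: 6+4+4+1+4+2+5+4+3+1+4+2+3+1+3+7 = 54.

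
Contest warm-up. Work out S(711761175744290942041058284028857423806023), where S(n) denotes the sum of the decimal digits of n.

7+1+1+7+6+1+1+7+5+7+4+4+2+9+0+9+4+2+0+4+1+0+5+8+2+8+4+0+2+8+8+5+7+4+2+3+8+0+6+0+2+3 = 167

167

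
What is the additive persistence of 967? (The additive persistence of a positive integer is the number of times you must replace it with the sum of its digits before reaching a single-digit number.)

967 → 22 → 4 (2 steps)

2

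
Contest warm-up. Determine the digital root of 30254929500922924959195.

3+0+2+5+4+9+2+9+5+0+0+9+2+2+9+2+4+9+5+9+1+9+5 = 105
1+0+5 = 6

6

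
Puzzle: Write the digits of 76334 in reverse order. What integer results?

43367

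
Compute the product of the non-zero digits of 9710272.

1764

9×7×1×2×7×2 = 1764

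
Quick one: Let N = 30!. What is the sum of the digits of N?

117

30! = 265252859812191058636308480000000
Sum of its 33 digits: 117.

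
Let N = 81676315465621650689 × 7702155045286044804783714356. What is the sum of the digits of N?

220

81676315465621650689 × 7702155045286044804783714356 = 629083645243912406628325890790083982065386591284
Sum of its 48 digits: 220.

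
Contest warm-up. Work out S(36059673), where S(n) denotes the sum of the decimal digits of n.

39

3+6+0+5+9+6+7+3 = 39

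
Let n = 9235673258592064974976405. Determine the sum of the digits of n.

127

9+2+3+5+6+7+3+2+5+8+5+9+2+0+6+4+9+7+4+9+7+6+4+0+5 = 127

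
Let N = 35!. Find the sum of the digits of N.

144

35! = 10333147966386144929666651337523200000000
Sum of its 41 digits: 144.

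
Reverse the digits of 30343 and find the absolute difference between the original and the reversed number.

3960

Reverse of 30343 is 34303.
|30343 − 34303| = 3960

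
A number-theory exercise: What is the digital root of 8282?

2

8+2+8+2 = 20
2+0 = 2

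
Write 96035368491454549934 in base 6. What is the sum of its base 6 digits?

64

96035368491454549934 in base 6 is 32133442405340242051135102.
Digit sum: 3+2+1+3+3+4+4+2+4+0+5+3+4+0+2+4+2+0+5+1+1+3+5+1+0+2 = 64.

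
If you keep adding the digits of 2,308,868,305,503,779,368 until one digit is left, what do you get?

2+3+0+8+8+6+8+3+0+5+5+0+3+7+7+9+3+6+8 = 91
9+1 = 10
1+0 = 1

1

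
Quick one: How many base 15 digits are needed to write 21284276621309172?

14

21284276621309172 in base 15 is AE0A2D2DC29B4C, which has 14 digits.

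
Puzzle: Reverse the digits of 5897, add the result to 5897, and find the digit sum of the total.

Reversal of 5897 is 7985; 5897 + 7985 = 13882.
Digit sum of 13882: 1+3+8+8+2 = 22.

22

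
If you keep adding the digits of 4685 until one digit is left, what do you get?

5

4+6+8+5 = 23
2+3 = 5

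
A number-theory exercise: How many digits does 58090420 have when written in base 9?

58090420 in base 9 is 131268061, which has 9 digits.

9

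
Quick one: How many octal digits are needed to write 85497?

85497 in base 8 is 246771, which has 6 digits.

6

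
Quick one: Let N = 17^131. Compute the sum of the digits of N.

17^131 = 154457393072366309211243453140265336130679022855532916933912066667508381014824689935939748335468475166201536661429828074002635558976064397547405836087319391984433
Sum of its 162 digits: 719.

719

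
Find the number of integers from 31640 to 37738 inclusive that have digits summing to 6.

The integers in [31640, 37738] that have digits summing to 6: 32001, 32010, 32100, 33000.
4 qualify.

4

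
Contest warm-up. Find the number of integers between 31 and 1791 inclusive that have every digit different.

1096

The integers in [31, 1791] that have every digit different: 31, 32, 34, 35, 36, 37, …, 1789, 1790.
1096 qualify.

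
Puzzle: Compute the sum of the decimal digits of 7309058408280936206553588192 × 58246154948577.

7309058408280936206553588192 × 58246154948577 = 425724548576930983303001731087796594402784
Sum of its 42 digits: 189.

189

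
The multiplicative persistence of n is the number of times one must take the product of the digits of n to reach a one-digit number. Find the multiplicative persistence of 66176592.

66176592 → 136080 → 0 (2 steps)

2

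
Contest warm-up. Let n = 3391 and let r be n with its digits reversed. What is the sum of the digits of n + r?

14

Reversal of 3391 is 1933; 3391 + 1933 = 5324.
Digit sum of 5324: 5+3+2+4 = 14.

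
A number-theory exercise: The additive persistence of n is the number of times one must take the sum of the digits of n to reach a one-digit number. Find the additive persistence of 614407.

614407 → 22 → 4 (2 steps)

2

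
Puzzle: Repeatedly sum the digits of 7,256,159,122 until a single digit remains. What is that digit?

4

7+2+5+6+1+5+9+1+2+2 = 40
4+0 = 4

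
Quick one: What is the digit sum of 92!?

92! = 12438414054641307255475324325873553077577991715875414356840239582938137710983519518443046123837041347353107486982656753664000000000000000000000
Sum of its 143 digits: 540.

540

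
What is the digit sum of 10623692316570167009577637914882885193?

175

1+0+6+2+3+6+9+2+3+1+6+5+7+0+1+6+7+0+0+9+5+7+7+6+3+7+9+1+4+8+8+2+8+8+5+1+9+3 = 175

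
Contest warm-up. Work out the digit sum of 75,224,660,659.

7+5+2+2+4+6+6+0+6+5+9 = 52

52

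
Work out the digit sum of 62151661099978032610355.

95

6+2+1+5+1+6+6+1+0+9+9+9+7+8+0+3+2+6+1+0+3+5+5 = 95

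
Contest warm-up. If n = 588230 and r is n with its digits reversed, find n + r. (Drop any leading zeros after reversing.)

621115

Reverse of 588230 is 32885.
588230 + 32885 = 621115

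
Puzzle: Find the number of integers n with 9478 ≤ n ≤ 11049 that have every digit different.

568

The integers in [9478, 11049] that have every digit different: 9478, 9480, 9481, 9482, 9483, 9485, …, 10986, 10987.
568 qualify.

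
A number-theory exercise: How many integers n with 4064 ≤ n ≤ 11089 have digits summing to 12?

225

The integers in [4064, 11089] that have digits summing to 12: 4071, 4080, 4107, 4116, 4125, 4134, …, 11073, 11082.
225 qualify.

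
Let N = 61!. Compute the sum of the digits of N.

61! = 507580213877224798800856812176625227226004528988036003099405939480985600000000000000
Sum of its 84 digits: 315.

315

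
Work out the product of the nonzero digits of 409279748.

4×9×2×7×9×7×4×8 = 1016064

1016064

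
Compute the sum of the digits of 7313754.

7+3+1+3+7+5+4 = 30

30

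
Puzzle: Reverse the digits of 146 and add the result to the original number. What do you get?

Reverse of 146 is 641.
146 + 641 = 787

787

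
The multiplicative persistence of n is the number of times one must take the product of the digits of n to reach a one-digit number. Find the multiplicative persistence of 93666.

3

93666 → 5832 → 240 → 0 (3 steps)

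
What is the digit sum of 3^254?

522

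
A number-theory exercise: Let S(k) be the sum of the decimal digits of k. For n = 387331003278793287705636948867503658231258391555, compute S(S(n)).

First digit sum: 226.
2+2+6 = 10.

10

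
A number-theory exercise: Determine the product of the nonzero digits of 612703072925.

317520

6×1×2×7×3×7×2×9×2×5 = 317520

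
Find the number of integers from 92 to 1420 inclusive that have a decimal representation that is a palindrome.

95

The integers in [92, 1420] that have a decimal representation that is a palindrome: 99, 101, 111, 121, 131, 141, …, 1221, 1331.
95 qualify.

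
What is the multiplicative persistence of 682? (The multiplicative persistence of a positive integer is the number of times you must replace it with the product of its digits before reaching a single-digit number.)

682 → 96 → 54 → 20 → 0 (4 steps)

4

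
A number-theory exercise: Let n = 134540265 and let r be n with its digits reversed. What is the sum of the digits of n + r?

60

Reversal of 134540265 is 562045431; 134540265 + 562045431 = 696585696.
Digit sum of 696585696: 6+9+6+5+8+5+6+9+6 = 60.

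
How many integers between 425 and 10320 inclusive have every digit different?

The integers in [425, 10320] that have every digit different: 425, 426, 427, 428, 429, 430, …, 10297, 10298.
4991 qualify.

4991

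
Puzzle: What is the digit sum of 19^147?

19^147 = 94793670539805624992291954250660973887094204277012255164467080063382827487232992328377058411318607998285418973079252636470612274804675443436730189441118753410716854459990524403286471430539
Sum of its 188 digits: 847.

847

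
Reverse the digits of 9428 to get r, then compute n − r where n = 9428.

Reverse of 9428 is 8249.
9428 − 8249 = 1179

1179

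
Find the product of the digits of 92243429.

9×2×2×4×3×4×2×9 = 31104

31104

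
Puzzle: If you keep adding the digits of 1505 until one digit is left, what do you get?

1+5+0+5 = 11
1+1 = 2

2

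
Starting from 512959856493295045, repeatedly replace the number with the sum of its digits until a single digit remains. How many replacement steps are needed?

512959856493295045 → 91 → 10 → 1 (3 steps)

3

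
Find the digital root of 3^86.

9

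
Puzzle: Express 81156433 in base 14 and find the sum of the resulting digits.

81156433 in base 14 is AAC7D61.
Digit sum: 10+10+12+7+13+6+1 = 59.

59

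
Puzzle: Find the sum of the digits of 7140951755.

44

7+1+4+0+9+5+1+7+5+5 = 44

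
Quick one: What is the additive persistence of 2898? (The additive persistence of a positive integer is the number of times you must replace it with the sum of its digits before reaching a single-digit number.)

2

2898 → 27 → 9 (2 steps)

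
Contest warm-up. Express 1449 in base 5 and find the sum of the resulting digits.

1449 in base 5 is 21244.
Digit sum: 2+1+2+4+4 = 13.

13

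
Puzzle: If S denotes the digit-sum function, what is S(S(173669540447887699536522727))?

7

First digit sum: 142.
1+4+2 = 7.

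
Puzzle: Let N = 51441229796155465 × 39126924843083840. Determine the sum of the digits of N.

51441229796155465 × 39126924843083840 = 2012737132069979922104826669185600
Sum of its 34 digits: 143.

143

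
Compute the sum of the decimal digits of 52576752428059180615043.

95

5+2+5+7+6+7+5+2+4+2+8+0+5+9+1+8+0+6+1+5+0+4+3 = 95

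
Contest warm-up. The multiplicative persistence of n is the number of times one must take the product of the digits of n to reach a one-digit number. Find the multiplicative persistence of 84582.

2

84582 → 2560 → 0 (2 steps)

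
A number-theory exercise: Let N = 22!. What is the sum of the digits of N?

72

22! = 1124000727777607680000
Sum of its 22 digits: 72.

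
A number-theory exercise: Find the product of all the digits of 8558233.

8×5×5×8×2×3×3 = 28800

28800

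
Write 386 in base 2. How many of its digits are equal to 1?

3

386 in base 2 is 110000010.
The digit 1 appears 3 times.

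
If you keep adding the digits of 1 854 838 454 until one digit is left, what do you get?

1+8+5+4+8+3+8+4+5+4 = 50
5+0 = 5

5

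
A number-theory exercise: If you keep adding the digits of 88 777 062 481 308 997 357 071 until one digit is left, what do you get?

9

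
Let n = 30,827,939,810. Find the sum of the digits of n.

50

3+0+8+2+7+9+3+9+8+1+0 = 50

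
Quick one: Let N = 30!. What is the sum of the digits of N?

117

30! = 265252859812191058636308480000000
Sum of its 33 digits: 117.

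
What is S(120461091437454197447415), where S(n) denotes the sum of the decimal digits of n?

1+2+0+4+6+1+0+9+1+4+3+7+4+5+4+1+9+7+4+4+7+4+1+5 = 93

93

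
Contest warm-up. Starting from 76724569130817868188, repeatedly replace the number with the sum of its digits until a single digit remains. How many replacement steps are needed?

76724569130817868188 → 105 → 6 (2 steps)

2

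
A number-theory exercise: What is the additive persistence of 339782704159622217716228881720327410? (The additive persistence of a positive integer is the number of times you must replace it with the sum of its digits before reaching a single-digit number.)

3

339782704159622217716228881720327410 → 147 → 12 → 3 (3 steps)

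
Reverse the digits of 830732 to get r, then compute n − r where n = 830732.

593694

Reverse of 830732 is 237038.
830732 − 237038 = 593694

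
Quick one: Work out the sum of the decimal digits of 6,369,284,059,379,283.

6+3+6+9+2+8+4+0+5+9+3+7+9+2+8+3 = 84

84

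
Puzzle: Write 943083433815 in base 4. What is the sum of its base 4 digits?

943083433815 in base 4 is 31232110021302331113.
Digit sum: 3+1+2+3+2+1+1+0+0+2+1+3+0+2+3+3+1+1+1+3 = 33.

33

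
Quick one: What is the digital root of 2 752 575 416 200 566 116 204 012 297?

8

2+7+5+2+5+7+5+4+1+6+2+0+0+5+6+6+1+1+6+2+0+4+0+1+2+2+9+7 = 98
9+8 = 17
1+7 = 8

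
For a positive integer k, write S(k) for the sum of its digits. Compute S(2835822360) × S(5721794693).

2067

S(2835822360) = 2+8+3+5+8+2+2+3+6+0 = 39.
S(5721794693) = 5+7+2+1+7+9+4+6+9+3 = 53.
39 · 53 = 2067.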